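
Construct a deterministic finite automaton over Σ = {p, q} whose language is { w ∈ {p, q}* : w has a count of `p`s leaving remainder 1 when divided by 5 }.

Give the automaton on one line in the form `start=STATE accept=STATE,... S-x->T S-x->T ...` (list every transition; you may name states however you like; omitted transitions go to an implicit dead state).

Keep the running count of `p`s modulo 5: each `p` advances along the cycle s0 → s1 → s2 → s3 → s4 → s0 while other symbols loop. Accept at s1.
With 5 states:
        p   q  
>  s0   s1  s0 
 * s1   s2  s1 
   s2   s3  s2 
   s3   s4  s3 
   s4   s0  s4 
(> = start, * = accepting)

start=s0 accept=s1 s0-p->s1 s0-q->s0 s1-p->s2 s1-q->s1 s2-p->s3 s2-q->s2 s3-p->s4 s3-q->s3 s4-p->s0 s4-q->s4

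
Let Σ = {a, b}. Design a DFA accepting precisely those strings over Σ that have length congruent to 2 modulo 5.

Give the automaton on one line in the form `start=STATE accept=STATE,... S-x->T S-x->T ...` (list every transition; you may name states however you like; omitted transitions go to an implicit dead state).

Count input length modulo 5: every symbol advances one step around the cycle q0 → q1 → q2 → q3 → q4 → q0. Accept at q2.
        a   b  
>  q0   q1  q1 
   q1   q2  q2 
 * q2   q3  q3 
   q3   q4  q4 
   q4   q0  q0 
(> = start, * = accepting)

start=q0 accept=q2 q0-a->q1 q0-b->q1 q1-a->q2 q1-b->q2 q2-a->q3 q2-b->q3 q3-a->q4 q3-b->q4 q4-a->q0 q4-b->q0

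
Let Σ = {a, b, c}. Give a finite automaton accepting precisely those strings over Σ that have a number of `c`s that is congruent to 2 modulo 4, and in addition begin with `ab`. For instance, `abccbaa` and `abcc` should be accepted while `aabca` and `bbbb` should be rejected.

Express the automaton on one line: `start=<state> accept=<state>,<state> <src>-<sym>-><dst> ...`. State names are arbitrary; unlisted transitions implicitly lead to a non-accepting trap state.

start=q0 accept=q5 q0-a->q1 q0-b->q2 q0-c->q2 q1-a->q2 q1-b->q3 q1-c->q2 q2-a->q2 q2-b->q2 q2-c->q2 q3-a->q3 q3-b->q3 q3-c->q4 q4-a->q4 q4-b->q4 q4-c->q5 q5-a->q5 q5-b->q5 q5-c->q6 q6-a->q6 q6-b->q6 q6-c->q3

Handle the two conditions separately and then intersect. One (4 states) tracks the count of `c`s modulo 4; the other (4 states) tracks whether the input so far still matches the prefix `ab`. Each combined state is a pair, one component from each; accept when both components accept. After merging equivalent states the machine shrinks.
With 7 states:
        a   b   c  
>  q0   q1  q2  q2 
   q1   q2  q3  q2 
   q2   q2  q2  q2 
   q3   q3  q3  q4 
   q4   q4  q4  q5 
 * q5   q5  q5  q6 
   q6   q6  q6  q3 
(> = start, * = accepting)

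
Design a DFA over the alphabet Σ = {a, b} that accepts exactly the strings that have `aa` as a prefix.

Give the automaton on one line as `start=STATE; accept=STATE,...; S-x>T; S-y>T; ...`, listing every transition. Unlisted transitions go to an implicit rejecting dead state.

start=q0; accept=q2; q0-a>q1; q0-b>q3; q1-a>q2; q1-b>q3; q2-a>q2; q2-b>q2; q3-a>q3; q3-b>q3

Walk along `aa` while the input agrees: from q0 take `a` to q1, and so on. Any deviation drops to the rejecting sink q3. Once q2 is reached the prefix is confirmed and every continuation is accepted.
A 4-state machine:
        a   b  
>  q0   q1  q3 
   q1   q2  q3 
 * q2   q2  q2 
   q3   q3  q3 
(> = start, * = accepting)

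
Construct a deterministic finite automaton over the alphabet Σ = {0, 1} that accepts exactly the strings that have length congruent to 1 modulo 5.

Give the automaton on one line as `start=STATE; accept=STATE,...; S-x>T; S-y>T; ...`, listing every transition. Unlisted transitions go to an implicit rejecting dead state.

Count input length modulo 5: every symbol advances one step around the cycle S0 → S1 → S2 → S3 → S4 → S0. Accept at S1.
With 5 states:
        0   1  
>  S0   S1  S1 
 * S1   S2  S2 
   S2   S3  S3 
   S3   S4  S4 
   S4   S0  S0 
(> = start, * = accepting)

start=S0; accept=S1; S0-0>S1; S0-1>S1; S1-0>S2; S1-1>S2; S2-0>S3; S2-1>S3; S3-0>S4; S3-1>S4; S4-0>S0; S4-1>S0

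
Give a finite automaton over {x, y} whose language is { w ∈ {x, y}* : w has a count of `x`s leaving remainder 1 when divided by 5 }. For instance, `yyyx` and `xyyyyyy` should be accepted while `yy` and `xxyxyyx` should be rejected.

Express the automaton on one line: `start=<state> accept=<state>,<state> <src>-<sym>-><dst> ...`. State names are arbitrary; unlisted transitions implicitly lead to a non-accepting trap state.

The only thing that matters is how many `x`s have appeared, reduced mod 5. Use one state per residue: S0 for 0, …, S4 for 4. Reading `x` moves to the next residue; anything else stays put. S1 is accepting.
        x   y  
>  S0   S1  S0 
 * S1   S2  S1 
   S2   S3  S2 
   S3   S4  S3 
   S4   S0  S4 
(> = start, * = accepting)

start=S0 accept=S1 S0-x->S1 S0-y->S0 S1-x->S2 S1-y->S1 S2-x->S3 S2-y->S2 S3-x->S4 S3-y->S3 S4-x->S0 S4-y->S4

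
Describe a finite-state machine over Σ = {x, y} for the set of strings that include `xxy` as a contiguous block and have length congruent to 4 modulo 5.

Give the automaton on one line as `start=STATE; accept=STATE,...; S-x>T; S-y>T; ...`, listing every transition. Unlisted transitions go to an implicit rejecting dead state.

start=S0; accept=S11; S0-x>S1; S0-y>S2; S1-x>S3; S1-y>S4; S2-x>S5; S2-y>S4; S3-x>S6; S3-y>S7; S4-x>S8; S4-y>S9; S5-x>S6; S5-y>S9; S6-x>S10; S6-y>S11; S7-x>S11; S7-y>S11; S8-x>S10; S8-y>S12; S9-x>S13; S9-y>S12; S10-x>S14; S10-y>S15; S11-x>S15; S11-y>S15; S12-x>S16; S12-y>S0; S13-x>S14; S13-y>S0; S14-x>S17; S14-y>S18; S15-x>S18; S15-y>S18; S16-x>S17; S16-y>S2; S17-x>S3; S17-y>S19; S18-x>S19; S18-y>S19; S19-x>S7; S19-y>S7

Build one automaton per condition and run them in lockstep. One (4 states) tracks whether and how much of `xxy` has been seen; the other (5 states) tracks the input length modulo 5. Each combined state is a pair, one component from each; accept when both components accept.
With 20 states:
          x    y  
>  S0     S1   S2 
   S1     S3   S4 
   S2     S5   S4 
   S3     S6   S7 
   S4     S8   S9 
   S5     S6   S9 
   S6    S10  S11 
   S7    S11  S11 
   S8    S10  S12 
   S9    S13  S12 
   S10   S14  S15 
 * S11   S15  S15 
   S12   S16   S0 
   S13   S14   S0 
   S14   S17  S18 
   S15   S18  S18 
   S16   S17   S2 
   S17    S3  S19 
   S18   S19  S19 
   S19    S7   S7 
(> = start, * = accepting)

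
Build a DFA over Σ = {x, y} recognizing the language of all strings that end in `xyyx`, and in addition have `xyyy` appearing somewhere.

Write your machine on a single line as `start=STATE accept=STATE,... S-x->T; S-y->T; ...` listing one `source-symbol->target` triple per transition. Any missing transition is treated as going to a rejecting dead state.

start=S0; accept=S8; S0-x->S1; S0-y->S0; S1-x->S1; S1-y->S2; S2-x->S1; S2-y->S3; S3-x->S1; S3-y->S4; S4-x->S5; S4-y->S4; S5-x->S5; S5-y->S6; S6-x->S5; S6-y->S7; S7-x->S8; S7-y->S4; S8-x->S5; S8-y->S6

Handle the two conditions separately and then intersect. One (5 states) tracks how much of the suffix `xyyx` has currently been matched; the other (5 states) tracks whether and how much of `xyyy` has been seen. Each combined state is a pair, one component from each; accept when both components accept. Minimizing collapses redundant product states.
With 9 states:
        x   y  
>  S0   S1  S0 
   S1   S1  S2 
   S2   S1  S3 
   S3   S1  S4 
   S4   S5  S4 
   S5   S5  S6 
   S6   S5  S7 
   S7   S8  S4 
 * S8   S5  S6 
(> = start, * = accepting)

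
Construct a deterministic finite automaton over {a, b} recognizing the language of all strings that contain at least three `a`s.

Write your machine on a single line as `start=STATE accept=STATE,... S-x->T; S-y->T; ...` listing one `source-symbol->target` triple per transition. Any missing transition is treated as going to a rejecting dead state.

start=q0; accept=q3,q4; q0-a->q1; q0-b->q0; q1-a->q2; q1-b->q1; q2-a->q3; q2-b->q2; q3-a->q4; q3-b->q3; q4-a->q4; q4-b->q4

Only the number of `a`s matters, and only up to 4. Make a chain q0 → q1 → q2 → q3 → q4 advanced by each `a` (with q4 absorbing); every other symbol self-loops. The accepting set is {q3, q4}.
With 5 states:
        a   b  
>  q0   q1  q0 
   q1   q2  q1 
   q2   q3  q2 
 * q3   q4  q3 
 * q4   q4  q4 
(> = start, * = accepting)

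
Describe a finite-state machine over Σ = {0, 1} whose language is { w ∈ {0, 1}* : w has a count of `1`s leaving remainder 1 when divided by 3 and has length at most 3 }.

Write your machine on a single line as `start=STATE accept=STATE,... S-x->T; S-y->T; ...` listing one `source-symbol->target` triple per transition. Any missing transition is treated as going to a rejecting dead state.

start=q0; accept=q2,q4,q7; q0-0->q1; q0-1->q2; q1-0->q3; q1-1->q4; q2-0->q4; q2-1->q5; q3-0->q6; q3-1->q7; q4-0->q7; q4-1->q8; q5-0->q8; q5-1->q6; q6-0->q9; q6-1->q10; q7-0->q10; q7-1->q11; q8-0->q11; q8-1->q9; q9-0->q9; q9-1->q10; q10-0->q10; q10-1->q11; q11-0->q11; q11-1->q9

Handle the two conditions separately and then intersect. The first has 3 states tracking the count of `1`s modulo 3; the second has 5 states tracking the input length, saturating at 4. A product state is a pair (one from each), accepting exactly when both do.
With 12 states:
          0    1  
>  q0     q1   q2 
   q1     q3   q4 
 * q2     q4   q5 
   q3     q6   q7 
 * q4     q7   q8 
   q5     q8   q6 
   q6     q9  q10 
 * q7    q10  q11 
   q8    q11   q9 
   q9     q9  q10 
   q10   q10  q11 
   q11   q11   q9 
(> = start, * = accepting)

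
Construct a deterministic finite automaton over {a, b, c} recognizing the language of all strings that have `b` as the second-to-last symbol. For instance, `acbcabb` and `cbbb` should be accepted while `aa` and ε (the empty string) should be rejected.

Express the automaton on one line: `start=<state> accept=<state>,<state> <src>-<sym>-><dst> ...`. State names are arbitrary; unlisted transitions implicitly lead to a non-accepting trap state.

start=q0 accept=q7,q8,q9 q0-a->q1 q0-b->q2 q0-c->q3 q1-a->q4 q1-b->q5 q1-c->q6 q2-a->q7 q2-b->q8 q2-c->q9 q3-a->q10 q3-b->q11 q3-c->q12 q4-a->q4 q4-b->q5 q4-c->q6 q5-a->q7 q5-b->q8 q5-c->q9 q6-a->q10 q6-b->q11 q6-c->q12 q7-a->q4 q7-b->q5 q7-c->q6 q8-a->q7 q8-b->q8 q8-c->q9 q9-a->q10 q9-b->q11 q9-c->q12 q10-a->q4 q10-b->q5 q10-c->q6 q11-a->q7 q11-b->q8 q11-c->q9 q12-a->q10 q12-b->q11 q12-c->q12

A DFA must remember the last 2 symbols (since which symbol is second-to-last isn't known until the input ends). Use one state per possible window of the last ≤2 symbols; accept from those whose window starts with `b`.
A 13-state machine:
          a    b    c  
>  q0     q1   q2   q3 
   q1     q4   q5   q6 
   q2     q7   q8   q9 
   q3    q10  q11  q12 
   q4     q4   q5   q6 
   q5     q7   q8   q9 
   q6    q10  q11  q12 
 * q7     q4   q5   q6 
 * q8     q7   q8   q9 
 * q9    q10  q11  q12 
   q10    q4   q5   q6 
   q11    q7   q8   q9 
   q12   q10  q11  q12 
(> = start, * = accepting)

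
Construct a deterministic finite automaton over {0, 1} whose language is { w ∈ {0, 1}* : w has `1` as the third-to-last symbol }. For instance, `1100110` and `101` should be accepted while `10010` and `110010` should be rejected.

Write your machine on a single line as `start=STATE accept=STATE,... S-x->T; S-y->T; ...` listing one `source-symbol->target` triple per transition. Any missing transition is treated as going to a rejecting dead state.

start=s0; accept=s11,s12,s13,s14; s0-0->s1; s0-1->s2; s1-0->s3; s1-1->s4; s2-0->s5; s2-1->s6; s3-0->s7; s3-1->s8; s4-0->s9; s4-1->s10; s5-0->s11; s5-1->s12; s6-0->s13; s6-1->s14; s7-0->s7; s7-1->s8; s8-0->s9; s8-1->s10; s9-0->s11; s9-1->s12; s10-0->s13; s10-1->s14; s11-0->s7; s11-1->s8; s12-0->s9; s12-1->s10; s13-0->s11; s13-1->s12; s14-0->s13; s14-1->s14

A DFA must remember the last 3 symbols (since which symbol is third-to-last isn't known until the input ends). Use one state per possible window of the last ≤3 symbols; accept from those whose window starts with `1`.
A 15-state machine:
          0    1  
>  s0     s1   s2 
   s1     s3   s4 
   s2     s5   s6 
   s3     s7   s8 
   s4     s9  s10 
   s5    s11  s12 
   s6    s13  s14 
   s7     s7   s8 
   s8     s9  s10 
   s9    s11  s12 
   s10   s13  s14 
 * s11    s7   s8 
 * s12    s9  s10 
 * s13   s11  s12 
 * s14   s13  s14 
(> = start, * = accepting)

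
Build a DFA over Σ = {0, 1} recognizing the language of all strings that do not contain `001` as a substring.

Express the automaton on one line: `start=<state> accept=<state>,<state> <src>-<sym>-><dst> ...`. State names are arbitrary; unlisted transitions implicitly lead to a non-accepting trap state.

This is the complement of 'contains `001`'. Use the same substring-matching states — q0 through q3 holding how much of `001` has just been matched — but flip the accepting set: everything except the trap q3 accepts.
4 states suffice.
        0   1  
>* q0   q1  q0 
 * q1   q2  q0 
 * q2   q2  q3 
   q3   q3  q3 
(> = start, * = accepting)

start=q0 accept=q0,q1,q2 q0-0->q1 q0-1->q0 q1-0->q2 q1-1->q0 q2-0->q2 q2-1->q3 q3-0->q3 q3-1->q3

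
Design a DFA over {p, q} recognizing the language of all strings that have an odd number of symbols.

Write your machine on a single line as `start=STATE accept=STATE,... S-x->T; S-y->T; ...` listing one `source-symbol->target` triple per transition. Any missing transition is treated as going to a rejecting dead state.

start=A; accept=B; A-p->B; A-q->B; B-p->A; B-q->A

Count input length modulo 2: every symbol advances one step around the cycle A → B → A. Accept at B.
A 2-state machine:
       p  q 
>  A   B  B 
 * B   A  A 
(> = start, * = accepting)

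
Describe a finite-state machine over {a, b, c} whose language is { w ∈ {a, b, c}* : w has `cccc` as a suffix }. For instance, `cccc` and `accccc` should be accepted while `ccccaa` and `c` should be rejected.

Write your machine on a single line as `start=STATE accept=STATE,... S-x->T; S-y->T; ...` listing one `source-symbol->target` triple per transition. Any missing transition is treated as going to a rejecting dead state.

Let each state record the length of the longest suffix of the input read so far that is also a prefix of `cccc`. q1 means the last symbol is `c`; q2 means the last 2 symbols are `cc`; q3 means the last 3 symbols are `ccc`; q4 means the last 4 symbols are `cccc`. Accept only at q4, where the string currently ends in `cccc`.
A 5-state machine:
        a   b   c  
>  q0   q0  q0  q1 
   q1   q0  q0  q2 
   q2   q0  q0  q3 
   q3   q0  q0  q4 
 * q4   q0  q0  q4 
(> = start, * = accepting)

start=q0; accept=q4; q0-a->q0; q0-b->q0; q0-c->q1; q1-a->q0; q1-b->q0; q1-c->q2; q2-a->q0; q2-b->q0; q2-c->q3; q3-a->q0; q3-b->q0; q3-c->q4; q4-a->q0; q4-b->q0; q4-c->q4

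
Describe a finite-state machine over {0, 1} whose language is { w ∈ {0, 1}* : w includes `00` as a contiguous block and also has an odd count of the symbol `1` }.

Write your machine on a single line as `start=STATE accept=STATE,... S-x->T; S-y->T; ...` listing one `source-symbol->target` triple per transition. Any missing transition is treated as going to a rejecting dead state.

Build one automaton per condition and run them in lockstep. The first has 3 states tracking whether and how much of `00` has been seen; the second has 2 states tracking the count of `1`s modulo 2. A product state is a pair (one from each), accepting exactly when both do.
        0   1  
>  q0   q1  q2 
   q1   q3  q2 
   q2   q4  q0 
   q3   q3  q5 
   q4   q5  q0 
 * q5   q5  q3 
(> = start, * = accepting)

start=q0; accept=q5; q0-0->q1; q0-1->q2; q1-0->q3; q1-1->q2; q2-0->q4; q2-1->q0; q3-0->q3; q3-1->q5; q4-0->q5; q4-1->q0; q5-0->q5; q5-1->q3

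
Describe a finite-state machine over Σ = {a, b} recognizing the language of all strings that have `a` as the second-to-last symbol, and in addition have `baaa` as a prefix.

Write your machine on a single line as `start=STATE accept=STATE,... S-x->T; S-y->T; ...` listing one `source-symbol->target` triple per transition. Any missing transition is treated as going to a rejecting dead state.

start=s0; accept=s9,s10; s0-a->s1; s0-b->s2; s1-a->s3; s1-b->s4; s2-a->s5; s2-b->s6; s3-a->s3; s3-b->s4; s4-a->s7; s4-b->s6; s5-a->s8; s5-b->s4; s6-a->s7; s6-b->s6; s7-a->s3; s7-b->s4; s8-a->s9; s8-b->s4; s9-a->s9; s9-b->s10; s10-a->s11; s10-b->s12; s11-a->s9; s11-b->s10; s12-a->s11; s12-b->s12

Handle the two conditions separately and then intersect. One (7 states) tracks the last 2 symbols read; the other (6 states) tracks whether the input so far still matches the prefix `baaa`. Each combined state is a pair, one component from each; accept when both components accept.
          a    b  
>  s0     s1   s2 
   s1     s3   s4 
   s2     s5   s6 
   s3     s3   s4 
   s4     s7   s6 
   s5     s8   s4 
   s6     s7   s6 
   s7     s3   s4 
   s8     s9   s4 
 * s9     s9  s10 
 * s10   s11  s12 
   s11    s9  s10 
   s12   s11  s12 
(> = start, * = accepting)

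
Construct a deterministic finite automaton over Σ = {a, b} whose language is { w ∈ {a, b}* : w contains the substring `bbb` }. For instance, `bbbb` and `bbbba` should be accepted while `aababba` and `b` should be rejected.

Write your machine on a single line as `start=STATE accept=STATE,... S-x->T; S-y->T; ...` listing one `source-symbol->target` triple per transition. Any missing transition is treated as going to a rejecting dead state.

States S0..S2 record the length of the longest prefix of `bbb` that matches the current input suffix. Reaching S3 means `bbb` has been seen, and we stay there forever. Accept from S3.
4 states suffice.
        a   b  
>  S0   S0  S1 
   S1   S0  S2 
   S2   S0  S3 
 * S3   S3  S3 
(> = start, * = accepting)

start=S0; accept=S3; S0-a->S0; S0-b->S1; S1-a->S0; S1-b->S2; S2-a->S0; S2-b->S3; S3-a->S3; S3-b->S3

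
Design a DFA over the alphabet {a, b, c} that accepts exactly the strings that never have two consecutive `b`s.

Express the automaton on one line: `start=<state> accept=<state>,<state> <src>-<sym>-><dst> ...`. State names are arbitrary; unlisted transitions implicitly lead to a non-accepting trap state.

start=s0 accept=s0,s1 s0-a->s0 s0-b->s1 s0-c->s0 s1-a->s0 s1-b->s2 s1-c->s0 s2-a->s2 s2-b->s2 s2-c->s2

This is the complement of 'contains `bb`'. Use the same substring-matching states — s0 through s2 holding how much of `bb` has just been matched — but flip the accepting set: everything except the trap s2 accepts.
A 3-state machine:
        a   b   c  
>* s0   s0  s1  s0 
 * s1   s0  s2  s0 
   s2   s2  s2  s2 
(> = start, * = accepting)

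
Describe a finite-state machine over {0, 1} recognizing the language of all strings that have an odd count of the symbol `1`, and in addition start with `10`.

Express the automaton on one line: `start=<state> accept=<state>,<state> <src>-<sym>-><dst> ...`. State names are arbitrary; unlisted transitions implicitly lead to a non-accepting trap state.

start=S0 accept=S3 S0-0->S1 S0-1->S2 S1-0->S1 S1-1->S1 S2-0->S3 S2-1->S1 S3-0->S3 S3-1->S4 S4-0->S4 S4-1->S3

Handle the two conditions separately and then intersect. The first has 2 states tracking the count of `1`s modulo 2; the second has 4 states tracking whether the input so far still matches the prefix `10`. A product state is a pair (one from each), accepting exactly when both do. After merging equivalent states the machine shrinks.
        0   1  
>  S0   S1  S2 
   S1   S1  S1 
   S2   S3  S1 
 * S3   S3  S4 
   S4   S4  S3 
(> = start, * = accepting)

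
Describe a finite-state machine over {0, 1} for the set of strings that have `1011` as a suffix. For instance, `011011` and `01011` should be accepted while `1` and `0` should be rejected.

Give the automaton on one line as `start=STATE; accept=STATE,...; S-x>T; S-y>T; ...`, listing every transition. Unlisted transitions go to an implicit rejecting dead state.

Let each state record the length of the longest suffix of the input read so far that is also a prefix of `1011`. q1 means the last symbol is `1`; q2 means the last 2 symbols are `10`; q3 means the last 3 symbols are `101`; q4 means the last 4 symbols are `1011`. Accept only at q4, where the string currently ends in `1011`.
        0   1  
>  q0   q0  q1 
   q1   q2  q1 
   q2   q0  q3 
   q3   q2  q4 
 * q4   q2  q1 
(> = start, * = accepting)

start=q0; accept=q4; q0-0>q0; q0-1>q1; q1-0>q2; q1-1>q1; q2-0>q0; q2-1>q3; q3-0>q2; q3-1>q4; q4-0>q2; q4-1>q1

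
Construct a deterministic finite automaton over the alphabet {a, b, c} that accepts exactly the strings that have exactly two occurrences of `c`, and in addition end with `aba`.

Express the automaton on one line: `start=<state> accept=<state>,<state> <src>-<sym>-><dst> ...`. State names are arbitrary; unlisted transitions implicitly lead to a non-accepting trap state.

start=s0 accept=s6 s0-a->s0 s0-b->s0 s0-c->s1 s1-a->s1 s1-b->s1 s1-c->s2 s2-a->s3 s2-b->s2 s2-c->s4 s3-a->s3 s3-b->s5 s3-c->s4 s4-a->s4 s4-b->s4 s4-c->s4 s5-a->s6 s5-b->s2 s5-c->s4 s6-a->s3 s6-b->s5 s6-c->s4

Build one automaton per condition and run them in lockstep. The first has 4 states tracking the count of `c`s, saturating at 3; the second has 4 states tracking how much of the suffix `aba` has currently been matched. A product state is a pair (one from each), accepting exactly when both do. After merging equivalent states the machine shrinks.
7 states suffice.
        a   b   c  
>  s0   s0  s0  s1 
   s1   s1  s1  s2 
   s2   s3  s2  s4 
   s3   s3  s5  s4 
   s4   s4  s4  s4 
   s5   s6  s2  s4 
 * s6   s3  s5  s4 
(> = start, * = accepting)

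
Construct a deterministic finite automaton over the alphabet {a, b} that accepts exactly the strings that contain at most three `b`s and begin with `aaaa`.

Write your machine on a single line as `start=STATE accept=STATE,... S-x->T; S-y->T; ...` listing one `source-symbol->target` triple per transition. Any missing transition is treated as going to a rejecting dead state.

Build one automaton per condition and run them in lockstep. One (5 states) tracks the count of `b`s, saturating at 4; the other (6 states) tracks whether the input so far still matches the prefix `aaaa`. Each combined state is a pair, one component from each; accept when both components accept. After merging equivalent states the machine shrinks.
With 9 states:
        a   b  
>  s0   s1  s2 
   s1   s3  s2 
   s2   s2  s2 
   s3   s4  s2 
   s4   s5  s2 
 * s5   s5  s6 
 * s6   s6  s7 
 * s7   s7  s8 
 * s8   s8  s2 
(> = start, * = accepting)

start=s0; accept=s5,s6,s7,s8; s0-a->s1; s0-b->s2; s1-a->s3; s1-b->s2; s2-a->s2; s2-b->s2; s3-a->s4; s3-b->s2; s4-a->s5; s4-b->s2; s5-a->s5; s5-b->s6; s6-a->s6; s6-b->s7; s7-a->s7; s7-b->s8; s8-a->s8; s8-b->s2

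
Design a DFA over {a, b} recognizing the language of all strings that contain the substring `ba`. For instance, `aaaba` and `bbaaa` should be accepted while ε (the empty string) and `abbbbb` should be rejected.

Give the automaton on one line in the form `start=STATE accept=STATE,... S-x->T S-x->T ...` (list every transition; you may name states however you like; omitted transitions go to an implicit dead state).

start=S0 accept=S2 S0-a->S0 S0-b->S1 S1-a->S2 S1-b->S1 S2-a->S2 S2-b->S2

Track how much of `ba` has been matched so far: state S0 is no progress, S2 is the absorbing accept state reached once `ba` has occurred. Intermediate states record partial matches; on a mismatch, fall back to the longest reusable overlap.
A 3-state machine:
        a   b  
>  S0   S0  S1 
   S1   S2  S1 
 * S2   S2  S2 
(> = start, * = accepting)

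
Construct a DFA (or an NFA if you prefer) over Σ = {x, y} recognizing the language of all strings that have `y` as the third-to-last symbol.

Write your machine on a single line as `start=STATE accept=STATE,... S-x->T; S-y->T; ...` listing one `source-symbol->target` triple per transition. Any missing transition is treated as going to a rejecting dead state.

A DFA must remember the last 3 symbols (since which symbol is third-to-last isn't known until the input ends). Use one state per possible window of the last ≤3 symbols; accept from those whose window starts with `y`.
A 15-state machine:
          x    y  
>  s0     s1   s2 
   s1     s3   s4 
   s2     s5   s6 
   s3     s7   s8 
   s4     s9  s10 
   s5    s11  s12 
   s6    s13  s14 
   s7     s7   s8 
   s8     s9  s10 
   s9    s11  s12 
   s10   s13  s14 
 * s11    s7   s8 
 * s12    s9  s10 
 * s13   s11  s12 
 * s14   s13  s14 
(> = start, * = accepting)

start=s0; accept=s11,s12,s13,s14; s0-x->s1; s0-y->s2; s1-x->s3; s1-y->s4; s2-x->s5; s2-y->s6; s3-x->s7; s3-y->s8; s4-x->s9; s4-y->s10; s5-x->s11; s5-y->s12; s6-x->s13; s6-y->s14; s7-x->s7; s7-y->s8; s8-x->s9; s8-y->s10; s9-x->s11; s9-y->s12; s10-x->s13; s10-y->s14; s11-x->s7; s11-y->s8; s12-x->s9; s12-y->s10; s13-x->s11; s13-y->s12; s14-x->s13; s14-y->s14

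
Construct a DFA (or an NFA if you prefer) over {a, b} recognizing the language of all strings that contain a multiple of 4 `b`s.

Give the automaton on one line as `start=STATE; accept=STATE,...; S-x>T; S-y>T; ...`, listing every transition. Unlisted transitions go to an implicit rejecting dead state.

start=q0; accept=q0; q0-a>q0; q0-b>q1; q1-a>q1; q1-b>q2; q2-a>q2; q2-b>q3; q3-a>q3; q3-b>q0

The only thing that matters is how many `b`s have appeared, reduced mod 4. Use one state per residue: q0 for 0, …, q3 for 3. Reading `b` moves to the next residue; anything else stays put. q0 is accepting.
        a   b  
>* q0   q0  q1 
   q1   q1  q2 
   q2   q2  q3 
   q3   q3  q0 
(> = start, * = accepting)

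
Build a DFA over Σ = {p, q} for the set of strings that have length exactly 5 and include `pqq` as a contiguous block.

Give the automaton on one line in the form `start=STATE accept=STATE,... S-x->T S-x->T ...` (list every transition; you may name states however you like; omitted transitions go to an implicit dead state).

start=s0 accept=s12 s0-p->s1 s0-q->s2 s1-p->s3 s1-q->s4 s2-p->s3 s2-q->s5 s3-p->s6 s3-q->s7 s4-p->s6 s4-q->s8 s5-p->s6 s5-q->s9 s6-p->s9 s6-q->s10 s7-p->s9 s7-q->s11 s8-p->s11 s8-q->s11 s9-p->s9 s9-q->s9 s10-p->s9 s10-q->s12 s11-p->s12 s11-q->s12 s12-p->s9 s12-q->s9

Handle the two conditions separately and then intersect. The first has 7 states tracking the input length, saturating at 6; the second has 4 states tracking whether and how much of `pqq` has been seen. A product state is a pair (one from each), accepting exactly when both do. Minimizing collapses redundant product states.
With 13 states:
          p    q  
>  s0     s1   s2 
   s1     s3   s4 
   s2     s3   s5 
   s3     s6   s7 
   s4     s6   s8 
   s5     s6   s9 
   s6     s9  s10 
   s7     s9  s11 
   s8    s11  s11 
   s9     s9   s9 
   s10    s9  s12 
   s11   s12  s12 
 * s12    s9   s9 
(> = start, * = accepting)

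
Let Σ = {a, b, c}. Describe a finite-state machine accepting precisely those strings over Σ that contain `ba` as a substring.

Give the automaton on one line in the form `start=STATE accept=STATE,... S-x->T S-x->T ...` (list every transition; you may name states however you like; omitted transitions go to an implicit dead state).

States q0..q1 record the length of the longest prefix of `ba` that matches the current input suffix. Reaching q2 means `ba` has been seen, and we stay there forever. Accept from q2.
3 states suffice.
        a   b   c  
>  q0   q0  q1  q0 
   q1   q2  q1  q0 
 * q2   q2  q2  q2 
(> = start, * = accepting)

start=q0 accept=q2 q0-a->q0 q0-b->q1 q0-c->q0 q1-a->q2 q1-b->q1 q1-c->q0 q2-a->q2 q2-b->q2 q2-c->q2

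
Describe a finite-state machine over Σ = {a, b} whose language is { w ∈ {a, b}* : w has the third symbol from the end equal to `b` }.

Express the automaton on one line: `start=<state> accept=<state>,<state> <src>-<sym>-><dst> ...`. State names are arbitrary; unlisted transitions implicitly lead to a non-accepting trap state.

start=s0 accept=s11,s12,s13,s14 s0-a->s1 s0-b->s2 s1-a->s3 s1-b->s4 s2-a->s5 s2-b->s6 s3-a->s7 s3-b->s8 s4-a->s9 s4-b->s10 s5-a->s11 s5-b->s12 s6-a->s13 s6-b->s14 s7-a->s7 s7-b->s8 s8-a->s9 s8-b->s10 s9-a->s11 s9-b->s12 s10-a->s13 s10-b->s14 s11-a->s7 s11-b->s8 s12-a->s9 s12-b->s10 s13-a->s11 s13-b->s12 s14-a->s13 s14-b->s14

Because acceptance depends on a position counted from the end, the machine has to buffer the most recent 3 symbols. Make each state the string of the last up-to-3 symbols read; on input `x` shift the window left and append `x`. Accept when the buffered window has length 3 and begins with `b`.
A 15-state machine:
          a    b  
>  s0     s1   s2 
   s1     s3   s4 
   s2     s5   s6 
   s3     s7   s8 
   s4     s9  s10 
   s5    s11  s12 
   s6    s13  s14 
   s7     s7   s8 
   s8     s9  s10 
   s9    s11  s12 
   s10   s13  s14 
 * s11    s7   s8 
 * s12    s9  s10 
 * s13   s11  s12 
 * s14   s13  s14 
(> = start, * = accepting)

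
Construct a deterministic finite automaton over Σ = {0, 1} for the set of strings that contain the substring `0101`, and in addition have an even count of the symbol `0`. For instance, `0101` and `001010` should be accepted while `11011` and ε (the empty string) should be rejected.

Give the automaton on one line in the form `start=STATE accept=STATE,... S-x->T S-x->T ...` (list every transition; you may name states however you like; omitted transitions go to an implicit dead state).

start=q0 accept=q8 q0-0->q1 q0-1->q0 q1-0->q2 q1-1->q3 q2-0->q1 q2-1->q4 q3-0->q5 q3-1->q6 q4-0->q7 q4-1->q0 q5-0->q1 q5-1->q8 q6-0->q2 q6-1->q6 q7-0->q2 q7-1->q9 q8-0->q9 q8-1->q8 q9-0->q8 q9-1->q9

Build one automaton per condition and run them in lockstep. One (5 states) tracks whether and how much of `0101` has been seen; the other (2 states) tracks the count of `0`s modulo 2. Each combined state is a pair, one component from each; accept when both components accept.
        0   1  
>  q0   q1  q0 
   q1   q2  q3 
   q2   q1  q4 
   q3   q5  q6 
   q4   q7  q0 
   q5   q1  q8 
   q6   q2  q6 
   q7   q2  q9 
 * q8   q9  q8 
   q9   q8  q9 
(> = start, * = accepting)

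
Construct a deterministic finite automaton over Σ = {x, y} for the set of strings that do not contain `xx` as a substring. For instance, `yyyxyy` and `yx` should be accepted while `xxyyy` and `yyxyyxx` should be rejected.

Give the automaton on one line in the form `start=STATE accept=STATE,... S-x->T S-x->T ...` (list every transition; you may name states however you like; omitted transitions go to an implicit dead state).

start=S0 accept=S0,S1 S0-x->S1 S0-y->S0 S1-x->S2 S1-y->S0 S2-x->S2 S2-y->S2

This is the complement of 'contains `xx`'. Use the same substring-matching states — S0 through S2 holding how much of `xx` has just been matched — but flip the accepting set: everything except the trap S2 accepts.
        x   y  
>* S0   S1  S0 
 * S1   S2  S0 
   S2   S2  S2 
(> = start, * = accepting)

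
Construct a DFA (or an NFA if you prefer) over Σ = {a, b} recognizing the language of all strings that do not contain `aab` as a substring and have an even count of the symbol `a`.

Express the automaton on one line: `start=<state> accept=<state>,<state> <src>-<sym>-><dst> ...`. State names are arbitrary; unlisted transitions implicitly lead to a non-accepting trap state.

Build one automaton per condition and run them in lockstep. The first has 4 states tracking partial matches of the forbidden pattern `aab`; the second has 2 states tracking the count of `a`s modulo 2. A product state is a pair (one from each), accepting exactly when both do. After merging equivalent states the machine shrinks.
A 7-state machine:
        a   b  
>* S0   S1  S0 
   S1   S2  S3 
 * S2   S4  S5 
   S3   S6  S3 
   S4   S2  S5 
   S5   S5  S5 
 * S6   S4  S0 
(> = start, * = accepting)

start=S0 accept=S0,S2,S6 S0-a->S1 S0-b->S0 S1-a->S2 S1-b->S3 S2-a->S4 S2-b->S5 S3-a->S6 S3-b->S3 S4-a->S2 S4-b->S5 S5-a->S5 S5-b->S5 S6-a->S4 S6-b->S0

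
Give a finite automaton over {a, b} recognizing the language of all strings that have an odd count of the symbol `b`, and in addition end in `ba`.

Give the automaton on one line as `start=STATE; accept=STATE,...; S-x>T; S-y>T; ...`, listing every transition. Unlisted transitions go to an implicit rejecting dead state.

start=s0; accept=s2; s0-a>s0; s0-b>s1; s1-a>s2; s1-b>s3; s2-a>s4; s2-b>s3; s3-a>s5; s3-b>s1; s4-a>s4; s4-b>s3; s5-a>s0; s5-b>s1

Build one automaton per condition and run them in lockstep. One (2 states) tracks the count of `b`s modulo 2; the other (3 states) tracks how much of the suffix `ba` has currently been matched. Each combined state is a pair, one component from each; accept when both components accept.
A 6-state machine:
        a   b  
>  s0   s0  s1 
   s1   s2  s3 
 * s2   s4  s3 
   s3   s5  s1 
   s4   s4  s3 
   s5   s0  s1 
(> = start, * = accepting)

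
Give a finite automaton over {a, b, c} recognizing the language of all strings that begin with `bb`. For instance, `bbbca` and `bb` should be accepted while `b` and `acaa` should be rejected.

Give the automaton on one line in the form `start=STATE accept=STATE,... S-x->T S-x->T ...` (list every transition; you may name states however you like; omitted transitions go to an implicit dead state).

start=s0 accept=s2 s0-a->s3 s0-b->s1 s0-c->s3 s1-a->s3 s1-b->s2 s1-c->s3 s2-a->s2 s2-b->s2 s2-c->s2 s3-a->s3 s3-b->s3 s3-c->s3

Check the first 2 symbols one by one: s0 through s1 record how many have matched `bb` so far; any wrong symbol goes to the dead state s3. After all 2 match we enter the accepting sink s2.
A 4-state machine:
        a   b   c  
>  s0   s3  s1  s3 
   s1   s3  s2  s3 
 * s2   s2  s2  s2 
   s3   s3  s3  s3 
(> = start, * = accepting)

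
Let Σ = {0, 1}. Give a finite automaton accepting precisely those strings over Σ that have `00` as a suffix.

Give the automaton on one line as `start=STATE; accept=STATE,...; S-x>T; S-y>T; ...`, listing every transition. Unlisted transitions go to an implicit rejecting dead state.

start=q0; accept=q2; q0-0>q1; q0-1>q0; q1-0>q2; q1-1>q0; q2-0>q2; q2-1>q0

Remember how much of `00` the current input suffix matches. State q0 means no match yet; q1 means the last symbol is `0`; q2 means the last 2 symbols are `00`. Only q2 accepts. On a mismatch, fall back to the longest proper suffix that is still a prefix of `00`.
With 3 states:
        0   1  
>  q0   q1  q0 
   q1   q2  q0 
 * q2   q2  q0 
(> = start, * = accepting)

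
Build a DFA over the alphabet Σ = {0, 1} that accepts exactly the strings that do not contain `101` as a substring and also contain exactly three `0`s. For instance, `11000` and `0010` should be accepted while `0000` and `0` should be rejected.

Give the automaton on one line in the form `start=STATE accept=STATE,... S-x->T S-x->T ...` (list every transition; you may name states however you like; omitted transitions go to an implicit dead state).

Build one automaton per condition and run them in lockstep. The first has 4 states tracking partial matches of the forbidden pattern `101`; the second has 5 states tracking the count of `0`s, saturating at 4. A product state is a pair (one from each), accepting exactly when both do. After merging equivalent states the machine shrinks.
An 11-state machine:
       0  1 
>  A   B  C 
   B   D  E 
   C   F  C 
   D   G  H 
   E   I  E 
   F   D  J 
 * G   J  G 
   H   K  H 
   I   G  J 
   J   J  J 
 * K   J  J 
(> = start, * = accepting)

start=A accept=G,K A-0->B A-1->C B-0->D B-1->E C-0->F C-1->C D-0->G D-1->H E-0->I E-1->E F-0->D F-1->J G-0->J G-1->G H-0->K H-1->H I-0->G I-1->J J-0->J J-1->J K-0->J K-1->J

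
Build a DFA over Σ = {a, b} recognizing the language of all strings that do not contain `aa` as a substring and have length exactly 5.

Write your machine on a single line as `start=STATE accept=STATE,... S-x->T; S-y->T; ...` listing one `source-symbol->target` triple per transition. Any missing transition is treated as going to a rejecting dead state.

Build one automaton per condition and run them in lockstep. One (3 states) tracks partial matches of the forbidden pattern `aa`; the other (7 states) tracks the input length, saturating at 6. Each combined state is a pair, one component from each; accept when both components accept. After merging equivalent states the machine shrinks.
          a    b  
>  q0     q1   q2 
   q1     q3   q4 
   q2     q5   q4 
   q3     q3   q3 
   q4     q6   q7 
   q5     q3   q7 
   q6     q3   q8 
   q7     q9   q8 
   q8    q10  q10 
   q9     q3  q10 
 * q10    q3   q3 
(> = start, * = accepting)

start=q0; accept=q10; q0-a->q1; q0-b->q2; q1-a->q3; q1-b->q4; q2-a->q5; q2-b->q4; q3-a->q3; q3-b->q3; q4-a->q6; q4-b->q7; q5-a->q3; q5-b->q7; q6-a->q3; q6-b->q8; q7-a->q9; q7-b->q8; q8-a->q10; q8-b->q10; q9-a->q3; q9-b->q10; q10-a->q3; q10-b->q3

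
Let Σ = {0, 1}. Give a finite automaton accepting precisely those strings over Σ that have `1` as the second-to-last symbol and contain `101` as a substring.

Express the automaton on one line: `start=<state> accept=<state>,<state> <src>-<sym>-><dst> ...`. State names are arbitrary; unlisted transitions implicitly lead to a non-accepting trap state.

Run two small machines in parallel and take their product. One (7 states) tracks the last 2 symbols read; the other (4 states) tracks whether and how much of `101` has been seen. Each combined state is a pair, one component from each; accept when both components accept. After merging equivalent states the machine shrinks.
A 7-state machine:
        0   1  
>  s0   s0  s1 
   s1   s2  s1 
   s2   s0  s3 
   s3   s4  s5 
 * s4   s6  s3 
 * s5   s4  s5 
   s6   s6  s3 
(> = start, * = accepting)

start=s0 accept=s4,s5 s0-0->s0 s0-1->s1 s1-0->s2 s1-1->s1 s2-0->s0 s2-1->s3 s3-0->s4 s3-1->s5 s4-0->s6 s4-1->s3 s5-0->s4 s5-1->s5 s6-0->s6 s6-1->s3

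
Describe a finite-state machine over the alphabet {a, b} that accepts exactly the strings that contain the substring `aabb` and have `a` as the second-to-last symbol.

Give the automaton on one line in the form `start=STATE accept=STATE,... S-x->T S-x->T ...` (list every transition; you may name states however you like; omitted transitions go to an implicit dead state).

start=q0 accept=q6,q7 q0-a->q1 q0-b->q0 q1-a->q2 q1-b->q0 q2-a->q2 q2-b->q3 q3-a->q1 q3-b->q4 q4-a->q5 q4-b->q4 q5-a->q6 q5-b->q7 q6-a->q6 q6-b->q7 q7-a->q5 q7-b->q4

Build one automaton per condition and run them in lockstep. One (5 states) tracks whether and how much of `aabb` has been seen; the other (7 states) tracks the last 2 symbols read. Each combined state is a pair, one component from each; accept when both components accept. After merging equivalent states the machine shrinks.
An 8-state machine:
        a   b  
>  q0   q1  q0 
   q1   q2  q0 
   q2   q2  q3 
   q3   q1  q4 
   q4   q5  q4 
   q5   q6  q7 
 * q6   q6  q7 
 * q7   q5  q4 
(> = start, * = accepting)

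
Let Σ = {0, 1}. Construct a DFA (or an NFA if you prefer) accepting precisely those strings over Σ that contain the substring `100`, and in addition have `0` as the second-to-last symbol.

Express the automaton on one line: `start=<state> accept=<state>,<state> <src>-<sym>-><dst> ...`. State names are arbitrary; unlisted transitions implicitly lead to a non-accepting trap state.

start=q0 accept=q3,q4 q0-0->q0 q0-1->q1 q1-0->q2 q1-1->q1 q2-0->q3 q2-1->q1 q3-0->q3 q3-1->q4 q4-0->q5 q4-1->q6 q5-0->q3 q5-1->q4 q6-0->q5 q6-1->q6

Build one automaton per condition and run them in lockstep. One (4 states) tracks whether and how much of `100` has been seen; the other (7 states) tracks the last 2 symbols read. Each combined state is a pair, one component from each; accept when both components accept. Equivalent product states are then merged.
        0   1  
>  q0   q0  q1 
   q1   q2  q1 
   q2   q3  q1 
 * q3   q3  q4 
 * q4   q5  q6 
   q5   q3  q4 
   q6   q5  q6 
(> = start, * = accepting)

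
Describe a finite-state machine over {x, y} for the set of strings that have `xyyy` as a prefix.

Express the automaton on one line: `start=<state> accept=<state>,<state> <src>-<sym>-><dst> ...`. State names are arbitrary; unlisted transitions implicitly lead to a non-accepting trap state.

start=q0 accept=q4 q0-x->q1 q0-y->q5 q1-x->q5 q1-y->q2 q2-x->q5 q2-y->q3 q3-x->q5 q3-y->q4 q4-x->q4 q4-y->q4 q5-x->q5 q5-y->q5

Check the first 4 symbols one by one: q0 through q3 record how many have matched `xyyy` so far; any wrong symbol goes to the dead state q5. After all 4 match we enter the accepting sink q4.
        x   y  
>  q0   q1  q5 
   q1   q5  q2 
   q2   q5  q3 
   q3   q5  q4 
 * q4   q4  q4 
   q5   q5  q5 
(> = start, * = accepting)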